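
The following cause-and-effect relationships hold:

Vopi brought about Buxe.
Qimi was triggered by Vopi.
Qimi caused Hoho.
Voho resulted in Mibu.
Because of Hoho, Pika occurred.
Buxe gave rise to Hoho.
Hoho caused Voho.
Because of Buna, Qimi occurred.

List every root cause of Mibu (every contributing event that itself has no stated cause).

Tracing upstream from Mibu: Mibu ← Voho ← Hoho ← Buxe ← Vopi.
A separate upstream branch: Mibu ← Voho ← Hoho ← Qimi ← Buna.
Each of those chain origins has no stated cause.

Buna, Vopi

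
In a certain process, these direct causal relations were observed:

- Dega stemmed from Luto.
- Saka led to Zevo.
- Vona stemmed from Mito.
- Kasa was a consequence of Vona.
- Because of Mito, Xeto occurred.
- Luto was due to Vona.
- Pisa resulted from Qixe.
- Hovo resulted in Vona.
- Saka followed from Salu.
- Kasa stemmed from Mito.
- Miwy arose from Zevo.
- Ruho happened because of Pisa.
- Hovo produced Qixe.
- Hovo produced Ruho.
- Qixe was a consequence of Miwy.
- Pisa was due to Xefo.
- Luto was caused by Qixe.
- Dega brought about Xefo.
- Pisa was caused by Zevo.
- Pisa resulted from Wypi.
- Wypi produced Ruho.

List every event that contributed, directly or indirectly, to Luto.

Immediate causes of Luto: Qixe, Vona.
Further upstream: Mito, Salu, Hovo, Saka, Zevo, Miwy.

Hovo, Mito, Miwy, Qixe, Saka, Salu, Vona, Zevo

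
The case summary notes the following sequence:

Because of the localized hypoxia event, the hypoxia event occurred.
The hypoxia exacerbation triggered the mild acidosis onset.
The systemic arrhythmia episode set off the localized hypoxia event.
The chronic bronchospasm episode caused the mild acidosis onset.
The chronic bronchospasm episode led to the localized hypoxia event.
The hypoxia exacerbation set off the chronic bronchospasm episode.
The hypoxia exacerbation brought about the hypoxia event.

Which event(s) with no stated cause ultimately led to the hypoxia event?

Tracing upstream from the hypoxia event: the hypoxia event ← the hypoxia exacerbation.
A separate upstream branch: the hypoxia event ← the localized hypoxia event ← the systemic arrhythmia episode.
Each of those chain origins has no stated cause.

the hypoxia exacerbation, the systemic arrhythmia episode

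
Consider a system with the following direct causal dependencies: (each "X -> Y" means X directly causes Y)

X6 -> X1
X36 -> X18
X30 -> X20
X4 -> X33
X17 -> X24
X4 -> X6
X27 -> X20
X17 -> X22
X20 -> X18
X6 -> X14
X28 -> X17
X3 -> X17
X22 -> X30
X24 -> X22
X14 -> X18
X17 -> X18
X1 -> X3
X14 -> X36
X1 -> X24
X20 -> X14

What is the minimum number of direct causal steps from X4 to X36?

3

Shortest chain: X4 → X6 → X14 → X36.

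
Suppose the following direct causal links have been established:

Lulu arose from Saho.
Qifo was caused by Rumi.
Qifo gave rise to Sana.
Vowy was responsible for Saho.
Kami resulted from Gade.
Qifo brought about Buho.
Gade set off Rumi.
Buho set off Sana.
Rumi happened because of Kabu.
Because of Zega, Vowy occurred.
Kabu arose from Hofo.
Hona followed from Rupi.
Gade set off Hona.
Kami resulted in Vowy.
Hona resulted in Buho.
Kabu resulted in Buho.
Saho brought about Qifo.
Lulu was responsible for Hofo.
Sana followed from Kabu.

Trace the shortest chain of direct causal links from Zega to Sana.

Zega → Vowy → Saho → Qifo → Sana

Zega → Vowy
Vowy → Saho
Saho → Qifo
Qifo → Sana
Length: 4 steps.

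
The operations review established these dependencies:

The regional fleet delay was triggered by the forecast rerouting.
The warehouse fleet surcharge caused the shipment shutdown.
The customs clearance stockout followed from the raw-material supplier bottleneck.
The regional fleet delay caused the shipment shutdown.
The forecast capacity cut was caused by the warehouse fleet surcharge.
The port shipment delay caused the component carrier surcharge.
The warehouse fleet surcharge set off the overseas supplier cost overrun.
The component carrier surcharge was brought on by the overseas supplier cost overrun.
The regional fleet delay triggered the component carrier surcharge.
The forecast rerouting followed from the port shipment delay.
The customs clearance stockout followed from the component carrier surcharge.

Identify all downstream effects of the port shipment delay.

the component carrier surcharge, the customs clearance stockout, the forecast rerouting, the regional fleet delay, the shipment shutdown

Direct effects: the forecast rerouting, the component carrier surcharge.
2 steps out: the regional fleet delay, the customs clearance stockout.
3 steps out: the shipment shutdown.
Not reachable from it: the raw-material supplier bottleneck, the warehouse fleet surcharge, the forecast capacity cut, the overseas supplier cost overrun.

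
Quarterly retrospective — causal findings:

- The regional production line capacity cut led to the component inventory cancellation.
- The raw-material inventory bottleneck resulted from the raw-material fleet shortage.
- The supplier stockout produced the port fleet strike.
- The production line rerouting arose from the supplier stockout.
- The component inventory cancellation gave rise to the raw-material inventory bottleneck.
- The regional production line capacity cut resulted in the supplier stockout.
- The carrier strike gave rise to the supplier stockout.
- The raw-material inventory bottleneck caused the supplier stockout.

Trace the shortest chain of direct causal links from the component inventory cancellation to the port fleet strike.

the component inventory cancellation → the raw-material inventory bottleneck
the raw-material inventory bottleneck → the supplier stockout
the supplier stockout → the port fleet strike
Length: 3 steps.

the component inventory cancellation → the raw-material inventory bottleneck → the supplier stockout → the port fleet strike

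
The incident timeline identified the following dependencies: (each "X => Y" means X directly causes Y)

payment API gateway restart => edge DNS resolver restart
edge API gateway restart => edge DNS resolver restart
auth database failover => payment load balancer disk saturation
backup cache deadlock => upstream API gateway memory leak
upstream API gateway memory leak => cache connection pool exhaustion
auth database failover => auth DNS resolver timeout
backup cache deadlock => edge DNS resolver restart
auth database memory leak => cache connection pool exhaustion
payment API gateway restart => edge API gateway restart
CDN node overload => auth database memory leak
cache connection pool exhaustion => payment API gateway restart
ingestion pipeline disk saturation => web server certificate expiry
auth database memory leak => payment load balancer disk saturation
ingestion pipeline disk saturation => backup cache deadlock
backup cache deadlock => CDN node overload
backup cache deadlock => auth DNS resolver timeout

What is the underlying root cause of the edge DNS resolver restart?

Tracing upstream from the edge DNS resolver restart: the edge DNS resolver restart ← the backup cache deadlock ← the ingestion pipeline disk saturation.
The ingestion pipeline disk saturation has no stated cause, so it is the root.

the ingestion pipeline disk saturation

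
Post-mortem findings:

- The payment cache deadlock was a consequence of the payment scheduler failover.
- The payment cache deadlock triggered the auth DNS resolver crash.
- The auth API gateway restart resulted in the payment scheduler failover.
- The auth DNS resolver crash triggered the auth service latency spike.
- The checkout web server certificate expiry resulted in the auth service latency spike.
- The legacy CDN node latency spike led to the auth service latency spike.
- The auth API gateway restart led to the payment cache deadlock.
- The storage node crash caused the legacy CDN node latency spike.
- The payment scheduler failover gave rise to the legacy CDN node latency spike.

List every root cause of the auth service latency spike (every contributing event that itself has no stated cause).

the auth API gateway restart, the checkout web server certificate expiry, the storage node crash

Tracing upstream from the auth service latency spike: the auth service latency spike ← the checkout web server certificate expiry.
A separate upstream branch: the auth service latency spike ← the legacy CDN node latency spike ← the payment scheduler failover ← the auth API gateway restart.
A separate upstream branch: the auth service latency spike ← the legacy CDN node latency spike ← the storage node crash.
Each of those chain origins has no stated cause.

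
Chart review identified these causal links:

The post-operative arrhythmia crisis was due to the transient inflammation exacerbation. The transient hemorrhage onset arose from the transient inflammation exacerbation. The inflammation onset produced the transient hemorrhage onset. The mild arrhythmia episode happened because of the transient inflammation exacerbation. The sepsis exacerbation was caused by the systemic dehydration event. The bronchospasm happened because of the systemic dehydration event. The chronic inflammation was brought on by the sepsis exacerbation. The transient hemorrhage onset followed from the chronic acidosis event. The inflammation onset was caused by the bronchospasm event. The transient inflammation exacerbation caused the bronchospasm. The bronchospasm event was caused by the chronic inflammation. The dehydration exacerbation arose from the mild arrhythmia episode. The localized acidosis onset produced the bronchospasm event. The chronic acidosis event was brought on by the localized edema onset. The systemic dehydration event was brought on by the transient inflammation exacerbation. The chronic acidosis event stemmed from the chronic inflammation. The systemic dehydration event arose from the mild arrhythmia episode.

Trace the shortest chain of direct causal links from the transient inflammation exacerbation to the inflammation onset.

the transient inflammation exacerbation → the systemic dehydration event
the systemic dehydration event → the sepsis exacerbation
the sepsis exacerbation → the chronic inflammation
the chronic inflammation → the bronchospasm event
the bronchospasm event → the inflammation onset
Length: 5 steps.

the transient inflammation exacerbation → the systemic dehydration event → the sepsis exacerbation → the chronic inflammation → the bronchospasm event → the inflammation onset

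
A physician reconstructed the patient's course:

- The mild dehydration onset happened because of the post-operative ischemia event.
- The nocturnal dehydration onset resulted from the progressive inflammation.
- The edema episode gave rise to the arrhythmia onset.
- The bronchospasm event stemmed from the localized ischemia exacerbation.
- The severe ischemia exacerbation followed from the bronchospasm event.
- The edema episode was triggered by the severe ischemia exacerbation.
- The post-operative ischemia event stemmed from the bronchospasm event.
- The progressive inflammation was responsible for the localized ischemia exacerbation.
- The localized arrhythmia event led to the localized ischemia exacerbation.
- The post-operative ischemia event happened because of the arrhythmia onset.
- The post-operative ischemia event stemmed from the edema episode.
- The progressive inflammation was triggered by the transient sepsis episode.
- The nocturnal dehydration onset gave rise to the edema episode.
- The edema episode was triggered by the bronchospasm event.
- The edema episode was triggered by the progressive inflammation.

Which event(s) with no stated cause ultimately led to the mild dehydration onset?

Tracing upstream from the mild dehydration onset: the mild dehydration onset ← the post-operative ischemia event ← the edema episode ← the progressive inflammation ← the transient sepsis episode.
A separate upstream branch: the mild dehydration onset ← the post-operative ischemia event ← the bronchospasm event ← the localized ischemia exacerbation ← the localized arrhythmia event.
Each of those chain origins has no stated cause.

the localized arrhythmia event, the transient sepsis episode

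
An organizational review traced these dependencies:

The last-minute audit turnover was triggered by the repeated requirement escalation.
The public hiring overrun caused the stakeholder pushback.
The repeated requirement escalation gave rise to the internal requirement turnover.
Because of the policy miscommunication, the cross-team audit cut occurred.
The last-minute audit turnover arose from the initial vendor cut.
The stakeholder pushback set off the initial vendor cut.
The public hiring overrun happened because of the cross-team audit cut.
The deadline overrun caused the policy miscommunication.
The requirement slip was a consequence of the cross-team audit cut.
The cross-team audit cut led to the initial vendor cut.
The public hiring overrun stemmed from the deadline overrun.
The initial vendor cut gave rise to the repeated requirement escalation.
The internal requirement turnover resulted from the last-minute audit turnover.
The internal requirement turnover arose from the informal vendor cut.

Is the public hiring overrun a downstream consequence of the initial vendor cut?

The initial vendor cut leads to the repeated requirement escalation, the last-minute audit turnover, the internal requirement turnover; the public hiring overrun is not among them.

No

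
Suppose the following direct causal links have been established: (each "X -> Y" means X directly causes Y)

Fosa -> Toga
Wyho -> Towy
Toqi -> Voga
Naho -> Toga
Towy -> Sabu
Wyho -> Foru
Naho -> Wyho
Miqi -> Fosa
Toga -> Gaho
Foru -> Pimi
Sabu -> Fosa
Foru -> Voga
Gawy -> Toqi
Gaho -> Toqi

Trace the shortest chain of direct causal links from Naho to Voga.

Naho → Wyho
Wyho → Foru
Foru → Voga
Length: 3 steps.

Naho → Wyho → Foru → Voga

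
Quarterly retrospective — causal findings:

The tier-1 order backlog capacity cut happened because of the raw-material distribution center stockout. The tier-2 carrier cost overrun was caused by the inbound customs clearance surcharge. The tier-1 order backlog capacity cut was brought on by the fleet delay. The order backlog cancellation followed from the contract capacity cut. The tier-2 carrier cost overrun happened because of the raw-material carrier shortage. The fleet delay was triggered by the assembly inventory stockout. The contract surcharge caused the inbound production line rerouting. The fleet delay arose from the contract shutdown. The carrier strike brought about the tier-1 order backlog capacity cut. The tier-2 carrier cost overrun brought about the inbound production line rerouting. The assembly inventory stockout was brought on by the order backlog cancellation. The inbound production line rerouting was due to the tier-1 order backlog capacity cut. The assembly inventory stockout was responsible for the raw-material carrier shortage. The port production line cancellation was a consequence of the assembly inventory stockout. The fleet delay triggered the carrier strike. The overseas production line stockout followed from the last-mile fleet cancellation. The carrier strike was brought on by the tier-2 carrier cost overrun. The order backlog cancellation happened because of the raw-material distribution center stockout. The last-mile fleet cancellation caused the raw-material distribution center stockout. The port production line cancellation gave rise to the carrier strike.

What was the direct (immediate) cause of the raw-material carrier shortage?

Upstream contributors include the last-mile fleet cancellation, the raw-material distribution center stockout, the contract capacity cut, the order backlog cancellation, but only the assembly inventory stockout feeds directly into the raw-material carrier shortage.

the assembly inventory stockout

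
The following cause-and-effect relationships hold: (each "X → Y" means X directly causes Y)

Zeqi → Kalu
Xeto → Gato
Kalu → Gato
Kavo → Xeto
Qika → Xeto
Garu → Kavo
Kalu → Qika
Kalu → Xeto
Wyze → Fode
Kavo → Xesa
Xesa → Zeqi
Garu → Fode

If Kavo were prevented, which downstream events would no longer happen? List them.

Downstream of Kavo: Xesa, Zeqi, Kalu, Qika, Xeto, Gato.

Gato, Kalu, Qika, Xesa, Xeto, Zeqi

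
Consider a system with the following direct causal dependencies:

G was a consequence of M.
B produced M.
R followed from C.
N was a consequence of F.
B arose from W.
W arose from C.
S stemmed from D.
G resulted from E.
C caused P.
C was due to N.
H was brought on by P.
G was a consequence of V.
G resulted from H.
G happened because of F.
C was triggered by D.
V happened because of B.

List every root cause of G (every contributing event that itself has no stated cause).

D, E, F

Tracing upstream from G: G ← H ← P ← C ← D.
A separate upstream branch: G ← F.
A separate upstream branch: G ← E.
Each of those chain origins has no stated cause.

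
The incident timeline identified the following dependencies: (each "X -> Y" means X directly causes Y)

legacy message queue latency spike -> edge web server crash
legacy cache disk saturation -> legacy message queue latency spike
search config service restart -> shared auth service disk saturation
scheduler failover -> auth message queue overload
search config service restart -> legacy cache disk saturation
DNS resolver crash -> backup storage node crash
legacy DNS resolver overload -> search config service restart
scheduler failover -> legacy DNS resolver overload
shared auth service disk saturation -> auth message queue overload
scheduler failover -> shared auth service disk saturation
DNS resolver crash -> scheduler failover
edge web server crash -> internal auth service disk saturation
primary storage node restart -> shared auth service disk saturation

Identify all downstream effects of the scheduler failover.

Direct effects: the legacy DNS resolver overload, the shared auth service disk saturation, the auth message queue overload.
2 steps out: the search config service restart.
3 steps out: the legacy cache disk saturation.
4 steps out: the legacy message queue latency spike.
5 steps out: the edge web server crash.
6 steps out: the internal auth service disk saturation.
Not reachable from it: the DNS resolver crash, the backup storage node crash, the primary storage node restart.

the auth message queue overload, the edge web server crash, the internal auth service disk saturation, the legacy DNS resolver overload, the legacy cache disk saturation, the legacy message queue latency spike, the search config service restart, the shared auth service disk saturation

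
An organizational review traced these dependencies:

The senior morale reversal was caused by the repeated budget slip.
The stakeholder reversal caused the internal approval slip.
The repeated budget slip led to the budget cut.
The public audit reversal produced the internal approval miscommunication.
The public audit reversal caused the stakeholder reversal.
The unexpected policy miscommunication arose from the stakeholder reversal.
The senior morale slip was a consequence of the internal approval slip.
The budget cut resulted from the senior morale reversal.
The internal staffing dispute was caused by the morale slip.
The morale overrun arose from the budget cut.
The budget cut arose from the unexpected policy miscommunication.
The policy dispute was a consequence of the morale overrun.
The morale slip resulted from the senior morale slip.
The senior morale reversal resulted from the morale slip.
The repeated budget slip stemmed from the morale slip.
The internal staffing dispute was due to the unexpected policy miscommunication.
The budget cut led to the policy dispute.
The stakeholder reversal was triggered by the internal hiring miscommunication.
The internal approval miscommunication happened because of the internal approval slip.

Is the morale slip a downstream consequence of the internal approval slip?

There is a causal chain: the internal approval slip → the senior morale slip → the morale slip.

Yes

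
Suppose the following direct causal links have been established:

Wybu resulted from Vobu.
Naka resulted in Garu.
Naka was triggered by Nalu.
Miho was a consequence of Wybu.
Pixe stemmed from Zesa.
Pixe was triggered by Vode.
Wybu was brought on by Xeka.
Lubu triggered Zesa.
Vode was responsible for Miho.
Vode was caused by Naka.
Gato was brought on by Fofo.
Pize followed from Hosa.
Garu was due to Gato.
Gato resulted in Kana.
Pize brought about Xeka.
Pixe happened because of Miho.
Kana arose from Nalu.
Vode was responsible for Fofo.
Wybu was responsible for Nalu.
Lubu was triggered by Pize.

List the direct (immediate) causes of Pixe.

Miho, Vode, Zesa

Upstream contributors include Hosa, Pize, Lubu, Xeka, Wybu, Nalu, Naka, Vobu, but only Miho, Vode, Zesa feed directly into Pixe.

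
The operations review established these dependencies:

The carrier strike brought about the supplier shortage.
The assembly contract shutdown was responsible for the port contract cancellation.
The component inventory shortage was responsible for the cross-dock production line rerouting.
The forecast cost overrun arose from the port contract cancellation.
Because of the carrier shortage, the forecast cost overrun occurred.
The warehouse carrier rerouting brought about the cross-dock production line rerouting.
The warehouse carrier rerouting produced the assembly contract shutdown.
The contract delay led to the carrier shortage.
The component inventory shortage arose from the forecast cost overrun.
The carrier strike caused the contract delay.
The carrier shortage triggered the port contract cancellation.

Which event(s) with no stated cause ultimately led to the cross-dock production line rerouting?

the carrier strike, the warehouse carrier rerouting

Tracing upstream from the cross-dock production line rerouting: the cross-dock production line rerouting ← the component inventory shortage ← the forecast cost overrun ← the carrier shortage ← the contract delay ← the carrier strike.
A separate upstream branch: the cross-dock production line rerouting ← the warehouse carrier rerouting.
Each of those chain origins has no stated cause.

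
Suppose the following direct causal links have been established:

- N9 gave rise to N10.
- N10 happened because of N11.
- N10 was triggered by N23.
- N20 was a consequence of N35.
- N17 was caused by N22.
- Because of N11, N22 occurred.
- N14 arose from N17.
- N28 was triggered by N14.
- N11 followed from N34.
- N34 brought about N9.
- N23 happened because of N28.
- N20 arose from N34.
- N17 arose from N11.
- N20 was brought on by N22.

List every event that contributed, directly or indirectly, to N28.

N11, N14, N17, N22, N34

Immediate cause of N28: N14.
Further upstream: N34, N11, N22, N17.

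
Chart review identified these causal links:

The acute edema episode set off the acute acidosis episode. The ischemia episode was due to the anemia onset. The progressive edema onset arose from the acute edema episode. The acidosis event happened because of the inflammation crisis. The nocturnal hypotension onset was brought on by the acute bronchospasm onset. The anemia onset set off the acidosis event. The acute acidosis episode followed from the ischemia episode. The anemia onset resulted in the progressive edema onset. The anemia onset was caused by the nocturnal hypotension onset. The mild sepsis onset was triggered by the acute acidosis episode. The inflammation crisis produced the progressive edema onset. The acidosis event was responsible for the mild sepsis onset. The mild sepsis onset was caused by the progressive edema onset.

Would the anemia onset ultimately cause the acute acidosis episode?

Yes

There is a causal chain: the anemia onset → the ischemia episode → the acute acidosis episode.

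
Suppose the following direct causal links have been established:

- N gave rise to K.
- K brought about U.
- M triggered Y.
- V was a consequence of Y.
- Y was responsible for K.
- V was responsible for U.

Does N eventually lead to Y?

No

N leads to K, U; Y is not among them.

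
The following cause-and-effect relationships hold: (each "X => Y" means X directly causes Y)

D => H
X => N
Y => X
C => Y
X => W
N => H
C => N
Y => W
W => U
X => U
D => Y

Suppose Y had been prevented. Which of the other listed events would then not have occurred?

U, W, X

Downstream of Y: X, N, H, W, U.
Of those, still caused via another path: N, H.
The remainder have no surviving cause.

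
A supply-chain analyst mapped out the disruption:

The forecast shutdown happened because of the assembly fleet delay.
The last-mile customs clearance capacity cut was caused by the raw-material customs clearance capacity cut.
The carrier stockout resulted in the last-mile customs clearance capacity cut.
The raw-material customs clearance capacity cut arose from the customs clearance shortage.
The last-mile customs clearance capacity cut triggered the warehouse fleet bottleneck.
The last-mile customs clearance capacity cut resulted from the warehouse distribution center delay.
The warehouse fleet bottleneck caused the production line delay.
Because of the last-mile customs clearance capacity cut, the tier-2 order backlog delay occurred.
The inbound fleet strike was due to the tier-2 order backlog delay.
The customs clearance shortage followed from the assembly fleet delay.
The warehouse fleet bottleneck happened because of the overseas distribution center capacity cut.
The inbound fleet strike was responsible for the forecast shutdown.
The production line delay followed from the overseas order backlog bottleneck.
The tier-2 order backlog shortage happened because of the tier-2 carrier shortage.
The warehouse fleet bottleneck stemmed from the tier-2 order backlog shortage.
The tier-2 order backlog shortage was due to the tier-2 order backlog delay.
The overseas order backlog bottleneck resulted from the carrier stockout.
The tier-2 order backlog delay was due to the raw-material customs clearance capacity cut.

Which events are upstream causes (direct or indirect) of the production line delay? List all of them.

Immediate causes of the production line delay: the overseas order backlog bottleneck, the warehouse fleet bottleneck.
Further upstream: the assembly fleet delay, the warehouse distribution center delay, the customs clearance shortage, the carrier stockout, the overseas distribution center capacity cut, the tier-2 carrier shortage, the raw-material customs clearance capacity cut, the last-mile customs clearance capacity cut, the tier-2 order backlog delay, the tier-2 order backlog shortage.

the assembly fleet delay, the carrier stockout, the customs clearance shortage, the last-mile customs clearance capacity cut, the overseas distribution center capacity cut, the overseas order backlog bottleneck, the raw-material customs clearance capacity cut, the tier-2 carrier shortage, the tier-2 order backlog delay, the tier-2 order backlog shortage, the warehouse distribution center delay, the warehouse fleet bottleneck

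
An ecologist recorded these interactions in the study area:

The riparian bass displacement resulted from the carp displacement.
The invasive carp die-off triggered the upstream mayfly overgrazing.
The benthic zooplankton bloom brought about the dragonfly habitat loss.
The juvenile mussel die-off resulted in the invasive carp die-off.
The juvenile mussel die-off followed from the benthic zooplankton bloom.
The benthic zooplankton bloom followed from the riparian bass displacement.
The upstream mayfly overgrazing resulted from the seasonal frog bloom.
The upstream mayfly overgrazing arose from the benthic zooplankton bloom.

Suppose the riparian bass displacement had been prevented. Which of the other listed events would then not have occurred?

the benthic zooplankton bloom, the dragonfly habitat loss, the invasive carp die-off, the juvenile mussel die-off

Downstream of the riparian bass displacement: the benthic zooplankton bloom, the juvenile mussel die-off, the invasive carp die-off, the upstream mayfly overgrazing, the dragonfly habitat loss.
Of those, still caused via another path: the upstream mayfly overgrazing.
The remainder have no surviving cause.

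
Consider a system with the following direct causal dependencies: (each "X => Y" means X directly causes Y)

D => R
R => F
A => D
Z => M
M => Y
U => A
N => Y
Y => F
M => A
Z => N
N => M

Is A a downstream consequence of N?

There is a causal chain: N → M → A.

Yes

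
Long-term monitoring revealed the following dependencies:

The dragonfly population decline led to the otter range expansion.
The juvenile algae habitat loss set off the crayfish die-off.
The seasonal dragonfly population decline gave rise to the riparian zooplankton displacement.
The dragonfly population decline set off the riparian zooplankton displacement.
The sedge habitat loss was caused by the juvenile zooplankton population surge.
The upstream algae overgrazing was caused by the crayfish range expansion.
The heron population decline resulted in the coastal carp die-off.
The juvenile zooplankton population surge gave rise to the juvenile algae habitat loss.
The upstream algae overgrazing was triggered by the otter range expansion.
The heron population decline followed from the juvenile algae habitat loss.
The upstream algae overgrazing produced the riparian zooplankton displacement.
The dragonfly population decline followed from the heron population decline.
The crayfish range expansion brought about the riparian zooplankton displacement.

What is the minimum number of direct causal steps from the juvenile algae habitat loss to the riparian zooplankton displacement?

3

Shortest chain: the juvenile algae habitat loss → the heron population decline → the dragonfly population decline → the riparian zooplankton displacement.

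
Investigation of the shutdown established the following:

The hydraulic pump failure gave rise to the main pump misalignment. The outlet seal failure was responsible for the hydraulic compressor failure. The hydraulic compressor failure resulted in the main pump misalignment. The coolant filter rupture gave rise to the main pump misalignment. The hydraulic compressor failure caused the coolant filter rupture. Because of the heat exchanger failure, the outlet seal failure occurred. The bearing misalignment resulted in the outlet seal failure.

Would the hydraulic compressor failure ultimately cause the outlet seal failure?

No

The hydraulic compressor failure leads to the coolant filter rupture, the main pump misalignment; the outlet seal failure is not among them.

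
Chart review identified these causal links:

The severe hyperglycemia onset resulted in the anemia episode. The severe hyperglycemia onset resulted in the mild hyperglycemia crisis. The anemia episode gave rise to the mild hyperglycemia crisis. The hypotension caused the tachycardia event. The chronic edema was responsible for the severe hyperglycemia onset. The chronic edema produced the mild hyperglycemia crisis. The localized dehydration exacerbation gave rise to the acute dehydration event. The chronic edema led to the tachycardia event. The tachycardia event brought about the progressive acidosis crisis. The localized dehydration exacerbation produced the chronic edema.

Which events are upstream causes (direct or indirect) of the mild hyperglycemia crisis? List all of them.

the anemia episode, the chronic edema, the localized dehydration exacerbation, the severe hyperglycemia onset

Immediate causes of the mild hyperglycemia crisis: the chronic edema, the severe hyperglycemia onset, the anemia episode.
Further upstream: the localized dehydration exacerbation.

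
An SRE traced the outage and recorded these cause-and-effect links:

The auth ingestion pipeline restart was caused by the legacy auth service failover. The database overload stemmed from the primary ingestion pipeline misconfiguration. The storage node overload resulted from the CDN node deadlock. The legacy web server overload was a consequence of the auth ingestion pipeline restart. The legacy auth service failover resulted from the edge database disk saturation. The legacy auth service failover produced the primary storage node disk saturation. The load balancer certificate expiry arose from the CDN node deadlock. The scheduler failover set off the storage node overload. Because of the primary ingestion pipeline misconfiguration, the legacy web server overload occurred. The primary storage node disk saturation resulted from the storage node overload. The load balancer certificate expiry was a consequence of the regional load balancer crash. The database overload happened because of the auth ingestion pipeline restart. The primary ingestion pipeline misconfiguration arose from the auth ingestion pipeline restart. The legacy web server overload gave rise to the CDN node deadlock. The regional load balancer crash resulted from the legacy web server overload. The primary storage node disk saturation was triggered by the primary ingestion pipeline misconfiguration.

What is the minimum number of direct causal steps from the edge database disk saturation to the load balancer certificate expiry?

Shortest chain: the edge database disk saturation → the legacy auth service failover → the auth ingestion pipeline restart → the legacy web server overload → the CDN node deadlock → the load balancer certificate expiry.

5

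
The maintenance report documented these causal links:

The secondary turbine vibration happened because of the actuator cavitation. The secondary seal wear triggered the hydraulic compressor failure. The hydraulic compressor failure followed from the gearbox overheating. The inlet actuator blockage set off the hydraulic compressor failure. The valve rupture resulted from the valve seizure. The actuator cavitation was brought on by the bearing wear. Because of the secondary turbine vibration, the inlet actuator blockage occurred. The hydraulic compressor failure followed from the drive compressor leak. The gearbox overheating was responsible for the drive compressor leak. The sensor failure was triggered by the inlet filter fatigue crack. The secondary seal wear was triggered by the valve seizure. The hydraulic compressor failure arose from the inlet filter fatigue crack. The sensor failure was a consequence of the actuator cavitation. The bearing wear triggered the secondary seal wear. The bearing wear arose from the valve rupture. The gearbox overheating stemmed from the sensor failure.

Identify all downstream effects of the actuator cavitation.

the drive compressor leak, the gearbox overheating, the hydraulic compressor failure, the inlet actuator blockage, the secondary turbine vibration, the sensor failure

Direct effects: the secondary turbine vibration, the sensor failure.
2 steps out: the inlet actuator blockage, the gearbox overheating.
3 steps out: the drive compressor leak, the hydraulic compressor failure.
Not reachable from it: the valve seizure, the valve rupture, the bearing wear, the inlet filter fatigue crack, the secondary seal wear.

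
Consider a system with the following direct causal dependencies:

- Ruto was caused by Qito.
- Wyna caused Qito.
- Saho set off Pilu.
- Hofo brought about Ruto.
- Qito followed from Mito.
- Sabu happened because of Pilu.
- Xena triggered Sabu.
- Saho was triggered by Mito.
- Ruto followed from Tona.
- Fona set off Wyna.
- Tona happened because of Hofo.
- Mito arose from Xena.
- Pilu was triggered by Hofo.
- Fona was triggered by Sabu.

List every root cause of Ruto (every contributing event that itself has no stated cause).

Hofo, Xena

Tracing upstream from Ruto: Ruto ← Qito ← Mito ← Xena.
A separate upstream branch: Ruto ← Hofo.
Each of those chain origins has no stated cause.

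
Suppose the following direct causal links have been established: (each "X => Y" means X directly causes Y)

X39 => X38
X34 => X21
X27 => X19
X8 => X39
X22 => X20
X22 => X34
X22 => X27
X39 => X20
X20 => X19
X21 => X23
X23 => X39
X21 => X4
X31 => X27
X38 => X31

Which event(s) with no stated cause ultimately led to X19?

Tracing upstream from X19: X19 ← X20 ← X22.
A separate upstream branch: X19 ← X20 ← X39 ← X8.
Each of those chain origins has no stated cause.

X22, X8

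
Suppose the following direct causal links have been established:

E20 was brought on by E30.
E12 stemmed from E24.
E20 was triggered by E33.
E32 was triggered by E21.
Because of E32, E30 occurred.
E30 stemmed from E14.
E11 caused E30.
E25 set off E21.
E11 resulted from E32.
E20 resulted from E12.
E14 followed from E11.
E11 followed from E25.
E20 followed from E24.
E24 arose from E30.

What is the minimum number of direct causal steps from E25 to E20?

Shortest chain: E25 → E11 → E30 → E20.

3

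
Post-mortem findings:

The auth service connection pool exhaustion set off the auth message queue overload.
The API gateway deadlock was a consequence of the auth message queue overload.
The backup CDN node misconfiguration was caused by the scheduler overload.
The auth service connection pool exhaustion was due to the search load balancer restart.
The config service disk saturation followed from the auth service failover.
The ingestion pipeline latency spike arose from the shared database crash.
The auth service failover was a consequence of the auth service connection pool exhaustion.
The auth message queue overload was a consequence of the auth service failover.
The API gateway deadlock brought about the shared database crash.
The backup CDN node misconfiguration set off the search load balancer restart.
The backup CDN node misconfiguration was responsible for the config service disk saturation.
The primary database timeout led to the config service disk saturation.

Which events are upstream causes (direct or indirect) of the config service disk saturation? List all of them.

Immediate causes of the config service disk saturation: the backup CDN node misconfiguration, the primary database timeout, the auth service failover.
Further upstream: the scheduler overload, the search load balancer restart, the auth service connection pool exhaustion.

the auth service connection pool exhaustion, the auth service failover, the backup CDN node misconfiguration, the primary database timeout, the scheduler overload, the search load balancer restart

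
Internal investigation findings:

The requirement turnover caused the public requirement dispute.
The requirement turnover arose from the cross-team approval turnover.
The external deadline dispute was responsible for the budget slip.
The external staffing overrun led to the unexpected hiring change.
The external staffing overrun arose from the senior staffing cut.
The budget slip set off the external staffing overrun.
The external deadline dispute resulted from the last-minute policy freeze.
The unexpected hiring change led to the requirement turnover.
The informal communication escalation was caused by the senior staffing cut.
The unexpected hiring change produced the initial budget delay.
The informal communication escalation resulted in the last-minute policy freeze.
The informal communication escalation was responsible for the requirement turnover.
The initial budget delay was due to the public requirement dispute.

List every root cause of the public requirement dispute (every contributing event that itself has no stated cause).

Tracing upstream from the public requirement dispute: the public requirement dispute ← the requirement turnover ← the informal communication escalation ← the senior staffing cut.
A separate upstream branch: the public requirement dispute ← the requirement turnover ← the cross-team approval turnover.
Each of those chain origins has no stated cause.

the cross-team approval turnover, the senior staffing cut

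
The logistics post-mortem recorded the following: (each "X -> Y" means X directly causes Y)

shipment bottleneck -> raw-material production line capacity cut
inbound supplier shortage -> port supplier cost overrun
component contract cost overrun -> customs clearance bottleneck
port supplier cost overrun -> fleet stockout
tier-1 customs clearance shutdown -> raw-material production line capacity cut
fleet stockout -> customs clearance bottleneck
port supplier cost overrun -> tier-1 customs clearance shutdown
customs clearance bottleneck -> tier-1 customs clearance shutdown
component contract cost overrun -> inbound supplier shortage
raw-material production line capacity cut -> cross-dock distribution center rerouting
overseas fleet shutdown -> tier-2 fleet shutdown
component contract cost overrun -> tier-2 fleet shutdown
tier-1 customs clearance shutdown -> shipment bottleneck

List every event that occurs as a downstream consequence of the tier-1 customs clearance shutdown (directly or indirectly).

Direct effects: the shipment bottleneck, the raw-material production line capacity cut.
2 steps out: the cross-dock distribution center rerouting.
Not reachable from it: the component contract cost overrun, the tier-2 fleet shutdown, the inbound supplier shortage, the port supplier cost overrun, the fleet stockout, the customs clearance bottleneck, the overseas fleet shutdown.

the cross-dock distribution center rerouting, the raw-material production line capacity cut, the shipment bottleneck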